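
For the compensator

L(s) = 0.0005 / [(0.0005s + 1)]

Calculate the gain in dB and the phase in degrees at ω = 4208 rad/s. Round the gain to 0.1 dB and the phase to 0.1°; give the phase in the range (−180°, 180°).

-73.4 dB, -64.6°

At ω = 4208 rad/s:
pole (1 + j4208·0.0005) = 1 + j2.104 → |·| ≈ 2.3296, ∠ ≈ 64.58°
|L| = 0.0005 · 1 / (2.3296) ≈ 0.00021463
Gain = 20 log₁₀(0.00021463) ≈ -73.37 dB
∠L = (0°) − (64.58°) = -64.58°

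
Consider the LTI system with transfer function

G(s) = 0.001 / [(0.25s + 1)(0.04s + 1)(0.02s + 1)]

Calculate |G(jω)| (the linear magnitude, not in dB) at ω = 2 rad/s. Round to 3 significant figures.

At ω = 2 rad/s:
pole (1 + j2·0.25) = 1 + j0.5 → |·| ≈ 1.118, ∠ ≈ 26.57°
pole (1 + j2·0.04) = 1 + j0.08 → |·| ≈ 1.0032, ∠ ≈ 4.57°
pole (1 + j2·0.02) = 1 + j0.04 → |·| ≈ 1.0008, ∠ ≈ 2.29°
|G| = 0.001 · 1 / (1.118 · 1.0032 · 1.0008) ≈ 0.00089089

0.000891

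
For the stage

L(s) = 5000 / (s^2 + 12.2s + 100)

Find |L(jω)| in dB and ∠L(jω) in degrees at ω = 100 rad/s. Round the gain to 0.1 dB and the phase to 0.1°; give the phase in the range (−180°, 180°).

At s = jω = j100:
quadratic: (j100)² + 12.2·j100 + 100 = -9900 + j1220 → |·| ≈ 9974.9, ∠ ≈ 172.97°
|L| = 5000 / 9974.9 ≈ 0.50126
Gain = 20 log₁₀(0.50126) ≈ -6.00 dB
∠L = 0.00° − 172.97° = -172.97°

-6.0 dB, -173.0°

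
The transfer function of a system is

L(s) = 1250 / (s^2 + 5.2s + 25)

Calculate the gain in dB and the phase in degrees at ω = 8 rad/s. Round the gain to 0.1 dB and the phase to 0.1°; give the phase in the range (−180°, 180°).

At s = jω = j8:
quadratic: (j8)² + 5.2·j8 + 25 = -39 + j41.6 → |·| ≈ 57.022, ∠ ≈ 133.15°
|L| = 1250 / 57.022 ≈ 21.921
Gain = 20 log₁₀(21.921) ≈ 26.82 dB
∠L = 0.00° − 133.15° = -133.15°

26.8 dB, -133.2°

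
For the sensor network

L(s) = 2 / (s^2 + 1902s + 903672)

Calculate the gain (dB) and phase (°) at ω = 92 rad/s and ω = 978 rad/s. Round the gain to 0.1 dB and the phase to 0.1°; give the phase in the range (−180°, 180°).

Substitute s = j92:
Numerator: 2 = 2 + j0
Denominator: (j92)^2 + 1902(j92) + 903672 = 895208 + j174984
|N| = √(2² + 0²) ≈ 2, ∠N ≈ 0.00°
|D| = √(895208² + 174984²) ≈ 9.1215e+05, ∠D ≈ 11.06°
|L| = 2 / 9.1215e+05 ≈ 2.1926e-06
Gain = 20 log₁₀(2.1926e-06) ≈ -113.18 dB
∠L = 0.00° − 11.06° = -11.06°

Substitute s = j978:
Numerator: 2 = 2 + j0
Denominator: (j978)^2 + 1902(j978) + 903672 = -52812 + j1860156
|N| = √(2² + 0²) ≈ 2, ∠N ≈ 0.00°
|D| = √(52812² + 1860156²) ≈ 1.8609e+06, ∠D ≈ 91.63°
|L| = 2 / 1.8609e+06 ≈ 1.0747e-06
Gain = 20 log₁₀(1.0747e-06) ≈ -119.37 dB
∠L = 0.00° − 91.63° = -91.63°

ω = 92: -113.2 dB, -11.1°; ω = 978: -119.4 dB, -91.6°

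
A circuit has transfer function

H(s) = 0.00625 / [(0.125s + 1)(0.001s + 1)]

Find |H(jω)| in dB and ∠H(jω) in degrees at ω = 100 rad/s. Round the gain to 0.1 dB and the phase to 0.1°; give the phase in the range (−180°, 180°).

At ω = 100 rad/s:
pole (1 + j100·0.125) = 1 + j12.5 → |·| ≈ 12.54, ∠ ≈ 85.43°
pole (1 + j100·0.001) = 1 + j0.1 → |·| ≈ 1.005, ∠ ≈ 5.71°
|H| = 0.00625 · 1 / (12.54 · 1.005) ≈ 0.00049593
Gain = 20 log₁₀(0.00049593) ≈ -66.09 dB
∠H = (0°) − (85.43° + 5.71°) = -91.14°

-66.1 dB, -91.1°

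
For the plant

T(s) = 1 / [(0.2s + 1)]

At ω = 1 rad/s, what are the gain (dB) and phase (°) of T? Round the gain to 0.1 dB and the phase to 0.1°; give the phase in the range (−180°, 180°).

At ω = 1 rad/s:
pole (1 + j1·0.2) = 1 + j0.2 → |·| ≈ 1.0198, ∠ ≈ 11.31°
|T| = 1 · 1 / (1.0198) ≈ 0.98058
Gain = 20 log₁₀(0.98058) ≈ -0.17 dB
∠T = (0°) − (11.31°) = -11.31°

-0.2 dB, -11.3°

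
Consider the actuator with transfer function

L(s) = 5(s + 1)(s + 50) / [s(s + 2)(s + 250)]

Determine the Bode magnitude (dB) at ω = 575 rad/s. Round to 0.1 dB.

-41.9 dB

At s = jω = j575:
zero (s+1): 1 + j575 → |·| = √(1²+575²) = √330626 ≈ 575, ∠ = arctan(575/1) ≈ 89.90°
zero (s+50): 50 + j575 → |·| = √(50²+575²) = √333125 ≈ 577.17, ∠ = arctan(575/50) ≈ 85.03°
pole (s+2): 2 + j575 → |·| = √(2²+575²) = √330629 ≈ 575, ∠ = arctan(575/2) ≈ 89.80°
pole (s+250): 250 + j575 → |·| = √(250²+575²) = √393125 ≈ 627, ∠ = arctan(575/250) ≈ 66.50°
pole at origin: |s| = 575, ∠ = 90.00° (in denominator)
|L| = 5 · 3.3187e+05 / 2.073e+08 ≈ 0.0080046
Gain = 20 log₁₀(0.0080046) ≈ -41.93 dB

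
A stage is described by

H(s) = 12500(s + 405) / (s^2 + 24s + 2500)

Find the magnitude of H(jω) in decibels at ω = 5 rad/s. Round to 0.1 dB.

66.2 dB

At s = jω = j5:
zero (s+405): 405 + j5 → |·| = √(405²+5²) = √164050 ≈ 405.03, ∠ = arctan(5/405) ≈ 0.71°
quadratic: (j5)² + 24·j5 + 2500 = 2475 + j120 → |·| ≈ 2477.9, ∠ ≈ 2.78°
|H| = 12500 · 405.03 / 2477.9 ≈ 2043.2
Gain = 20 log₁₀(2043.2) ≈ 66.21 dB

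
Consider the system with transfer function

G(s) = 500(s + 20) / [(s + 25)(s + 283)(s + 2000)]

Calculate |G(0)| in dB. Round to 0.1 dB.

G(0) = 500·20 / (25·283·2000) ≈ 0.00070671
20 log₁₀(0.00070671) ≈ -63.02 dB

-63.0 dB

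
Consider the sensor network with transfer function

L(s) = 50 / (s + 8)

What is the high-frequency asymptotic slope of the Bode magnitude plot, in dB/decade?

Each pole contributes −20 dB/decade at high frequency; each zero contributes +20 dB/decade.
Net: 0 zero(s) − 1 pole(s) → -20 dB/decade.

-20 dB/decade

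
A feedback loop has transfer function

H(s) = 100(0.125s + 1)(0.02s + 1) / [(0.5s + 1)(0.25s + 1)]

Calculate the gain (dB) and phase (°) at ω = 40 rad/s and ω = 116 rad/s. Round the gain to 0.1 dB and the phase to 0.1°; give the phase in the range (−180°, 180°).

At ω = 40 rad/s:
zero (1 + j40·0.125) = 1 + j5 → |·| ≈ 5.099, ∠ ≈ 78.69°
zero (1 + j40·0.02) = 1 + j0.8 → |·| ≈ 1.2806, ∠ ≈ 38.66°
pole (1 + j40·0.5) = 1 + j20 → |·| ≈ 20.025, ∠ ≈ 87.14°
pole (1 + j40·0.25) = 1 + j10 → |·| ≈ 10.05, ∠ ≈ 84.29°
|H| = 100 · 5.099 · 1.2806 / (20.025 · 10.05) ≈ 3.2446
Gain = 20 log₁₀(3.2446) ≈ 10.22 dB
∠H = (78.69° + 38.66°) − (87.14° + 84.29°) = -54.08°

At ω = 116 rad/s:
zero (1 + j116·0.125) = 1 + j14.5 → |·| ≈ 14.534, ∠ ≈ 86.05°
zero (1 + j116·0.02) = 1 + j2.32 → |·| ≈ 2.5263, ∠ ≈ 66.68°
pole (1 + j116·0.5) = 1 + j58 → |·| ≈ 58.009, ∠ ≈ 89.01°
pole (1 + j116·0.25) = 1 + j29 → |·| ≈ 29.017, ∠ ≈ 88.03°
|H| = 100 · 14.534 · 2.5263 / (58.009 · 29.017) ≈ 2.1813
Gain = 20 log₁₀(2.1813) ≈ 6.77 dB
∠H = (86.05° + 66.68°) − (89.01° + 88.03°) = -24.31°

ω = 40: 10.2 dB, -54.1°; ω = 116: 6.8 dB, -24.3°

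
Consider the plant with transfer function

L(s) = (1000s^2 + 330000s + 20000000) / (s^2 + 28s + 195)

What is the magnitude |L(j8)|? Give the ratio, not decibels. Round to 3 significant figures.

7.75e+04

Substitute s = j8:
Numerator: 1000(j8)^2 + 330000(j8) + 20000000 = 19936000 + j2640000
Denominator: (j8)^2 + 28(j8) + 195 = 131 + j224
|N| = √(19936000² + 2640000²) ≈ 2.011e+07, ∠N ≈ 7.54°
|D| = √(131² + 224²) ≈ 259.49, ∠D ≈ 59.68°
|L| = 2.011e+07 / 259.49 ≈ 77498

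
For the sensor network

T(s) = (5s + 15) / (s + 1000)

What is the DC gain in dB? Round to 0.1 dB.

-36.5 dB

T(0) = 15 / 1000 = 0.015
20 log₁₀(0.015) ≈ -36.48 dB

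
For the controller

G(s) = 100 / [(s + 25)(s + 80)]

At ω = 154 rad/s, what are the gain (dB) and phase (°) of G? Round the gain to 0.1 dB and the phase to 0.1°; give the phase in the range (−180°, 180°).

-48.7 dB, -143.3°

At s = jω = j154:
pole (s+25): 25 + j154 → |·| = √(25²+154²) = √24341 ≈ 156.02, ∠ = arctan(154/25) ≈ 80.78°
pole (s+80): 80 + j154 → |·| = √(80²+154²) = √30116 ≈ 173.54, ∠ = arctan(154/80) ≈ 62.55°
|G| = 100 / 27076 ≈ 0.0036933
Gain = 20 log₁₀(0.0036933) ≈ -48.65 dB
∠G = 0.00° − 143.33° = -143.33°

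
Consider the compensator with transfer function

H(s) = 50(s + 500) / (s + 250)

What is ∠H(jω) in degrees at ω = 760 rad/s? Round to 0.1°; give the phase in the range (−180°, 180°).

-15.1°

At s = jω = j760:
zero (s+500): 500 + j760 → |·| = √(500²+760²) = √827600 ≈ 909.73, ∠ = arctan(760/500) ≈ 56.66°
pole (s+250): 250 + j760 → |·| = √(250²+760²) = √640100 ≈ 800.06, ∠ = arctan(760/250) ≈ 71.79°
∠H = 56.66° − 71.79° = -15.13°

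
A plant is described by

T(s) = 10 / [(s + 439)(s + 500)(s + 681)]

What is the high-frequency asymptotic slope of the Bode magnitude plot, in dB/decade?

Each pole contributes −20 dB/decade at high frequency; each zero contributes +20 dB/decade.
Net: 0 zero(s) − 3 pole(s) → -60 dB/decade.

-60 dB/decade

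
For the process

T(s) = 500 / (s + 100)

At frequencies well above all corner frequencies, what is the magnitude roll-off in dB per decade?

Each pole contributes −20 dB/decade at high frequency; each zero contributes +20 dB/decade.
Net: 0 zero(s) − 1 pole(s) → -20 dB/decade.

-20 dB/decade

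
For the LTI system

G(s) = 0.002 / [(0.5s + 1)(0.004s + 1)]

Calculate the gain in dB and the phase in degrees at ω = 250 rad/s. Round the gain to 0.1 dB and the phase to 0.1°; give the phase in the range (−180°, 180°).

-98.9 dB, -134.5°

At ω = 250 rad/s:
pole (1 + j250·0.5) = 1 + j125 → |·| ≈ 125, ∠ ≈ 89.54°
pole (1 + j250·0.004) = 1 + j1 → |·| ≈ 1.4142, ∠ ≈ 45.00°
|G| = 0.002 · 1 / (125 · 1.4142) ≈ 1.1314e-05
Gain = 20 log₁₀(1.1314e-05) ≈ -98.93 dB
∠G = (0°) − (89.54° + 45.00°) = -134.54°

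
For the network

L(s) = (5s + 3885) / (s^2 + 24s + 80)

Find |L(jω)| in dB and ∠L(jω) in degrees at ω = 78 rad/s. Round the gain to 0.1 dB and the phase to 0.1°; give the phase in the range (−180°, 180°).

Substitute s = j78:
Numerator: 5(j78) + 3885 = 3885 + j390
Denominator: (j78)^2 + 24(j78) + 80 = -6004 + j1872
|N| = √(3885² + 390²) ≈ 3904.5, ∠N ≈ 5.73°
|D| = √(6004² + 1872²) ≈ 6289.1, ∠D ≈ 162.68°
|L| = 3904.5 / 6289.1 ≈ 0.62084
Gain = 20 log₁₀(0.62084) ≈ -4.14 dB
∠L = 5.73° − 162.68° = -156.95°

-4.1 dB, -157.0°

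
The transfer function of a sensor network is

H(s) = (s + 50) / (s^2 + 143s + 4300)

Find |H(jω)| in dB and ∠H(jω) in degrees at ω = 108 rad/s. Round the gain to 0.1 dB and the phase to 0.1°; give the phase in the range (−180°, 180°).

Substitute s = j108:
Numerator: (j108) + 50 = 50 + j108
Denominator: (j108)^2 + 143(j108) + 4300 = -7364 + j15444
|N| = √(50² + 108²) ≈ 119.01, ∠N ≈ 65.16°
|D| = √(7364² + 15444²) ≈ 17110, ∠D ≈ 115.49°
|H| = 119.01 / 17110 ≈ 0.0069556
Gain = 20 log₁₀(0.0069556) ≈ -43.15 dB
∠H = 65.16° − 115.49° = -50.33°

-43.2 dB, -50.3°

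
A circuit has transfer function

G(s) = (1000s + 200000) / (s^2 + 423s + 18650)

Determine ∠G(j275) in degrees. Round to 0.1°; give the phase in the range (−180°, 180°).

Substitute s = j275:
Numerator: 1000(j275) + 200000 = 200000 + j275000
Denominator: (j275)^2 + 423(j275) + 18650 = -56975 + j116325
|N| = √(200000² + 275000²) ≈ 3.4004e+05, ∠N ≈ 53.97°
|D| = √(56975² + 116325²) ≈ 1.2953e+05, ∠D ≈ 116.10°
∠G = 53.97° − 116.10° = -62.13°

-62.1°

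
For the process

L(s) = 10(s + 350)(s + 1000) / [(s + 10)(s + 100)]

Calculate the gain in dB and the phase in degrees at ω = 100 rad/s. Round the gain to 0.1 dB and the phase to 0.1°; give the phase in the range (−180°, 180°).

48.2 dB, -107.6°

At s = jω = j100:
zero (s+350): 350 + j100 → |·| = √(350²+100²) = √132500 ≈ 364.01, ∠ = arctan(100/350) ≈ 15.95°
zero (s+1000): 1000 + j100 → |·| = √(1000²+100²) = √1010000 ≈ 1005, ∠ = arctan(100/1000) ≈ 5.71°
pole (s+10): 10 + j100 → |·| = √(10²+100²) = √10100 ≈ 100.5, ∠ = arctan(100/10) ≈ 84.29°
pole (s+100): 100 + j100 → |·| = √(100²+100²) = √20000 ≈ 141.42, ∠ = arctan(100/100) ≈ 45.00°
|L| = 10 · 3.6583e+05 / 14213 ≈ 257.39
Gain = 20 log₁₀(257.39) ≈ 48.21 dB
∠L = 21.66° − 129.29° = -107.63°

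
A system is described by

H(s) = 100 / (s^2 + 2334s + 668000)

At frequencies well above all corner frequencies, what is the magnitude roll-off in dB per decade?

Each pole contributes −20 dB/decade at high frequency; each zero contributes +20 dB/decade.
Net: 0 zero(s) − 2 pole(s) → -40 dB/decade.

-40 dB/decade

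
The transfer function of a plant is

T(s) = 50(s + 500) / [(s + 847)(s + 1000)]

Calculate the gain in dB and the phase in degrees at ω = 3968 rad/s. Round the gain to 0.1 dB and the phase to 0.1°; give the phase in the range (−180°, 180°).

-38.4 dB, -71.0°

At s = jω = j3968:
zero (s+500): 500 + j3968 → |·| = √(500²+3968²) = √15995024 ≈ 3999.4, ∠ = arctan(3968/500) ≈ 82.82°
pole (s+847): 847 + j3968 → |·| = √(847²+3968²) = √16462433 ≈ 4057.4, ∠ = arctan(3968/847) ≈ 77.95°
pole (s+1000): 1000 + j3968 → |·| = √(1000²+3968²) = √16745024 ≈ 4092.1, ∠ = arctan(3968/1000) ≈ 75.86°
|T| = 50 · 3999.4 / 1.6603e+07 ≈ 0.012044
Gain = 20 log₁₀(0.012044) ≈ -38.38 dB
∠T = 82.82° − 153.81° = -70.99°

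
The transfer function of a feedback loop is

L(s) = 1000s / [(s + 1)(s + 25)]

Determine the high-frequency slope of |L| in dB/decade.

-20 dB/decade

Each pole contributes −20 dB/decade at high frequency; each zero contributes +20 dB/decade.
Net: 1 zero(s) − 2 pole(s) → -20 dB/decade.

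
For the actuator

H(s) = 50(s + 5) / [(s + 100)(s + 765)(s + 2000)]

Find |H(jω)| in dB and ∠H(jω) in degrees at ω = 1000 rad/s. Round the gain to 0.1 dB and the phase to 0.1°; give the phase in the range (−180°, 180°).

At s = jω = j1000:
zero (s+5): 5 + j1000 → |·| = √(5²+1000²) = √1000025 ≈ 1000, ∠ = arctan(1000/5) ≈ 89.71°
pole (s+100): 100 + j1000 → |·| = √(100²+1000²) = √1010000 ≈ 1005, ∠ = arctan(1000/100) ≈ 84.29°
pole (s+765): 765 + j1000 → |·| = √(765²+1000²) = √1585225 ≈ 1259.1, ∠ = arctan(1000/765) ≈ 52.58°
pole (s+2000): 2000 + j1000 → |·| = √(2000²+1000²) = √5000000 ≈ 2236.1, ∠ = arctan(1000/2000) ≈ 26.57°
|H| = 50 · 1000 / 2.8296e+09 ≈ 1.767e-05
Gain = 20 log₁₀(1.767e-05) ≈ -95.06 dB
∠H = 89.71° − 163.44° = -73.73°

-95.1 dB, -73.7°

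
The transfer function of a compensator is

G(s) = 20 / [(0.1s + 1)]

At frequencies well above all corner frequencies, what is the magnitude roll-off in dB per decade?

-20 dB/decade

Each pole contributes −20 dB/decade at high frequency; each zero contributes +20 dB/decade.
Net: 0 zero(s) − 1 pole(s) → -20 dB/decade.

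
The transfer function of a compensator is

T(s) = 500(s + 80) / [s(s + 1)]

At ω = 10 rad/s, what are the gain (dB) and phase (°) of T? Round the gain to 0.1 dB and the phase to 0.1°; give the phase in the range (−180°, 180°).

At s = jω = j10:
zero (s+80): 80 + j10 → |·| = √(80²+10²) = √6500 ≈ 80.623, ∠ = arctan(10/80) ≈ 7.13°
pole (s+1): 1 + j10 → |·| = √(1²+10²) = √101 ≈ 10.05, ∠ = arctan(10/1) ≈ 84.29°
pole at origin: |s| = 10, ∠ = 90.00° (in denominator)
|T| = 500 · 80.623 / 100.5 ≈ 401.11
Gain = 20 log₁₀(401.11) ≈ 52.07 dB
∠T = 7.13° − 174.29° = -167.16°

52.1 dB, -167.2°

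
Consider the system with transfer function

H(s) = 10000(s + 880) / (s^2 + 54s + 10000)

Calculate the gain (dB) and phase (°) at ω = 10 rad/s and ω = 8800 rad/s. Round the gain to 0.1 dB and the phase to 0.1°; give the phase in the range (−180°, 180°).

At s = jω = j10:
zero (s+880): 880 + j10 → |·| = √(880²+10²) = √774500 ≈ 880.06, ∠ = arctan(10/880) ≈ 0.65°
quadratic: (j10)² + 54·j10 + 10000 = 9900 + j540 → |·| ≈ 9914.7, ∠ ≈ 3.12°
|H| = 10000 · 880.06 / 9914.7 ≈ 887.63
Gain = 20 log₁₀(887.63) ≈ 58.96 dB
∠H = 0.65° − 3.12° = -2.47°

At s = jω = j8800:
zero (s+880): 880 + j8800 → |·| = √(880²+8800²) = √78214400 ≈ 8843.9, ∠ = arctan(8800/880) ≈ 84.29°
quadratic: (j8800)² + 54·j8800 + 10000 = -77430000 + j475200 → |·| ≈ 7.7431e+07, ∠ ≈ 179.65°
|H| = 10000 · 8843.9 / 7.7431e+07 ≈ 1.1422
Gain = 20 log₁₀(1.1422) ≈ 1.15 dB
∠H = 84.29° − 179.65° = -95.36°

ω = 10: 59.0 dB, -2.5°; ω = 8800: 1.2 dB, -95.4°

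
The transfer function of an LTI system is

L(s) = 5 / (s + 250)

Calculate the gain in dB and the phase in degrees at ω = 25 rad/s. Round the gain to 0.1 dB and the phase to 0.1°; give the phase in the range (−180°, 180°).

-34.0 dB, -5.7°

Substitute s = j25:
Numerator: 5 = 5 + j0
Denominator: (j25) + 250 = 250 + j25
|N| = √(5² + 0²) ≈ 5, ∠N ≈ 0.00°
|D| = √(250² + 25²) ≈ 251.25, ∠D ≈ 5.71°
|L| = 5 / 251.25 ≈ 0.0199
Gain = 20 log₁₀(0.0199) ≈ -34.02 dB
∠L = 0.00° − 5.71° = -5.71°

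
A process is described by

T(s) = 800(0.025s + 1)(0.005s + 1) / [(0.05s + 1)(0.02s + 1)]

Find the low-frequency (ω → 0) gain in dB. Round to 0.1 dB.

58.1 dB

T(0) = 800 · 1 / 1 = 800
20 log₁₀(800) ≈ 58.06 dB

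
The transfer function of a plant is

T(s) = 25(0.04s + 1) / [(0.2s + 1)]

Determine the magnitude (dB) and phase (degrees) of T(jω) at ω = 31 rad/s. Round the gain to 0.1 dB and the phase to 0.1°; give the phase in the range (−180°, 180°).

16.0 dB, -29.7°

At ω = 31 rad/s:
zero (1 + j31·0.04) = 1 + j1.24 → |·| ≈ 1.593, ∠ ≈ 51.12°
pole (1 + j31·0.2) = 1 + j6.2 → |·| ≈ 6.2801, ∠ ≈ 80.84°
|T| = 25 · 1.593 / (6.2801) ≈ 6.3415
Gain = 20 log₁₀(6.3415) ≈ 16.04 dB
∠T = (51.12°) − (80.84°) = -29.72°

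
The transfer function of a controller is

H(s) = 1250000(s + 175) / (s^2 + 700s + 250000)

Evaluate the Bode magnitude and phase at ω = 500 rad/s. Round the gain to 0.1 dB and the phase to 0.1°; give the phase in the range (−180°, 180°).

At s = jω = j500:
zero (s+175): 175 + j500 → |·| = √(175²+500²) = √280625 ≈ 529.74, ∠ = arctan(500/175) ≈ 70.71°
quadratic: (j500)² + 700·j500 + 250000 = 0 + j350000 → |·| ≈ 3.5e+05, ∠ ≈ 90.00°
|H| = 1250000 · 529.74 / 3.5e+05 ≈ 1891.9
Gain = 20 log₁₀(1891.9) ≈ 65.54 dB
∠H = 70.71° − 90.00° = -19.29°

65.5 dB, -19.3°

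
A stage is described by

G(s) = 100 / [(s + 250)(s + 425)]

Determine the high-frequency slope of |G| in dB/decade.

Each pole contributes −20 dB/decade at high frequency; each zero contributes +20 dB/decade.
Net: 0 zero(s) − 2 pole(s) → -40 dB/decade.

-40 dB/decade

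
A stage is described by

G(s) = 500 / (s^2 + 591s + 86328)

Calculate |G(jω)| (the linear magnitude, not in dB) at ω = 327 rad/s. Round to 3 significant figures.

Substitute s = j327:
Numerator: 500 = 500 + j0
Denominator: (j327)^2 + 591(j327) + 86328 = -20601 + j193257
|N| = √(500² + 0²) ≈ 500, ∠N ≈ 0.00°
|D| = √(20601² + 193257²) ≈ 1.9435e+05, ∠D ≈ 96.08°
|G| = 500 / 1.9435e+05 ≈ 0.0025727

0.00257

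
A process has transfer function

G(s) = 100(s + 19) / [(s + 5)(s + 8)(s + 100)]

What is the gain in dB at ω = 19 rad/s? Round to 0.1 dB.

-23.7 dB

At s = jω = j19:
zero (s+19): 19 + j19 → |·| = √(19²+19²) = √722 ≈ 26.87, ∠ = arctan(19/19) ≈ 45.00°
pole (s+5): 5 + j19 → |·| = √(5²+19²) = √386 ≈ 19.647, ∠ = arctan(19/5) ≈ 75.26°
pole (s+8): 8 + j19 → |·| = √(8²+19²) = √425 ≈ 20.616, ∠ = arctan(19/8) ≈ 67.17°
pole (s+100): 100 + j19 → |·| = √(100²+19²) = √10361 ≈ 101.79, ∠ = arctan(19/100) ≈ 10.76°
|G| = 100 · 26.87 / 41229 ≈ 0.065173
Gain = 20 log₁₀(0.065173) ≈ -23.72 dB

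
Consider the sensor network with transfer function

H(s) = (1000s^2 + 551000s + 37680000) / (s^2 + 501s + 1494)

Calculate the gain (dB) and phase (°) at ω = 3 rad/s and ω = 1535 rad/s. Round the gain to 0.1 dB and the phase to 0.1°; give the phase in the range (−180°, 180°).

ω = 3: 85.0 dB, -42.8°; ω = 1535: 60.0 dB, -2.0°

Substitute s = j3:
Numerator: 1000(j3)^2 + 551000(j3) + 37680000 = 37671000 + j1653000
Denominator: (j3)^2 + 501(j3) + 1494 = 1485 + j1503
|N| = √(37671000² + 1653000²) ≈ 3.7707e+07, ∠N ≈ 2.51°
|D| = √(1485² + 1503²) ≈ 2112.9, ∠D ≈ 45.35°
|H| = 3.7707e+07 / 2112.9 ≈ 17846
Gain = 20 log₁₀(17846) ≈ 85.03 dB
∠H = 2.51° − 45.35° = -42.84°

Substitute s = j1535:
Numerator: 1000(j1535)^2 + 551000(j1535) + 37680000 = -2318545000 + j845785000
Denominator: (j1535)^2 + 501(j1535) + 1494 = -2354731 + j769035
|N| = √(2318545000² + 845785000²) ≈ 2.468e+09, ∠N ≈ 159.96°
|D| = √(2354731² + 769035²) ≈ 2.4771e+06, ∠D ≈ 161.91°
|H| = 2.468e+09 / 2.4771e+06 ≈ 996.33
Gain = 20 log₁₀(996.33) ≈ 59.97 dB
∠H = 159.96° − 161.91° = -1.95°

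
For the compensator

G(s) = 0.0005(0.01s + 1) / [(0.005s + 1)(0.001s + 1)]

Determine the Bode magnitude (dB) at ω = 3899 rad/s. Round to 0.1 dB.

At ω = 3899 rad/s:
zero (1 + j3899·0.01) = 1 + j38.99 → |·| ≈ 39.003, ∠ ≈ 88.53°
pole (1 + j3899·0.005) = 1 + j19.495 → |·| ≈ 19.521, ∠ ≈ 87.06°
pole (1 + j3899·0.001) = 1 + j3.899 → |·| ≈ 4.0252, ∠ ≈ 75.62°
|G| = 0.0005 · 39.003 / (19.521 · 4.0252) ≈ 0.00024819
Gain = 20 log₁₀(0.00024819) ≈ -72.10 dB

-72.1 dB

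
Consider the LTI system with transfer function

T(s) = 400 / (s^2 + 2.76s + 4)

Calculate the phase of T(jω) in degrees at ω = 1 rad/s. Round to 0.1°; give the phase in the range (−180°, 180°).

-42.6°

At s = jω = j1:
quadratic: (j1)² + 2.76·j1 + 4 = 3 + j2.76 → |·| ≈ 4.0765, ∠ ≈ 42.61°
∠T = 0.00° − 42.61° = -42.61°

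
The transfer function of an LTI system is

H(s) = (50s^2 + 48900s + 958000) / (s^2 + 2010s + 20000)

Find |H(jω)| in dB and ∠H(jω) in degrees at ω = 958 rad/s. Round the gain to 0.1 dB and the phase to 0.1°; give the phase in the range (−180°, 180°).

Substitute s = j958:
Numerator: 50(j958)^2 + 48900(j958) + 958000 = -44930200 + j46846200
Denominator: (j958)^2 + 2010(j958) + 20000 = -897764 + j1925580
|N| = √(44930200² + 46846200²) ≈ 6.491e+07, ∠N ≈ 133.80°
|D| = √(897764² + 1925580²) ≈ 2.1246e+06, ∠D ≈ 115.00°
|H| = 6.491e+07 / 2.1246e+06 ≈ 30.552
Gain = 20 log₁₀(30.552) ≈ 29.70 dB
∠H = 133.80° − 115.00° = 18.80°

29.7 dB, 18.8°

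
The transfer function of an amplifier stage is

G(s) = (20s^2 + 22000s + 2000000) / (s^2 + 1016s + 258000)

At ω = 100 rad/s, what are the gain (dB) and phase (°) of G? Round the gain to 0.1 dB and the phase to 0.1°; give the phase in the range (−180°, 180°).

20.5 dB, 28.4°

Substitute s = j100:
Numerator: 20(j100)^2 + 22000(j100) + 2000000 = 1800000 + j2200000
Denominator: (j100)^2 + 1016(j100) + 258000 = 248000 + j101600
|N| = √(1800000² + 2200000²) ≈ 2.8425e+06, ∠N ≈ 50.71°
|D| = √(248000² + 101600²) ≈ 2.68e+05, ∠D ≈ 22.28°
|G| = 2.8425e+06 / 2.68e+05 ≈ 10.606
Gain = 20 log₁₀(10.606) ≈ 20.51 dB
∠G = 50.71° − 22.28° = 28.43°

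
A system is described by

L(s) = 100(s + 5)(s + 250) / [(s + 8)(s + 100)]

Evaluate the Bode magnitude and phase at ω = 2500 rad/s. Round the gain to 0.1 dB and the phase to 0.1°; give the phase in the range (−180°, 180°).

40.0 dB, -3.4°

At s = jω = j2500:
zero (s+5): 5 + j2500 → |·| = √(5²+2500²) = √6250025 ≈ 2500, ∠ = arctan(2500/5) ≈ 89.89°
zero (s+250): 250 + j2500 → |·| = √(250²+2500²) = √6312500 ≈ 2512.5, ∠ = arctan(2500/250) ≈ 84.29°
pole (s+8): 8 + j2500 → |·| = √(8²+2500²) = √6250064 ≈ 2500, ∠ = arctan(2500/8) ≈ 89.82°
pole (s+100): 100 + j2500 → |·| = √(100²+2500²) = √6260000 ≈ 2502, ∠ = arctan(2500/100) ≈ 87.71°
|L| = 100 · 6.2812e+06 / 6.255e+06 ≈ 100.42
Gain = 20 log₁₀(100.42) ≈ 40.04 dB
∠L = 174.18° − 177.53° = -3.35°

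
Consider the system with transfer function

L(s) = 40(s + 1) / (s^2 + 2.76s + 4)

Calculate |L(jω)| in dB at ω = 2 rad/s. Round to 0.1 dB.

24.2 dB

At s = jω = j2:
zero (s+1): 1 + j2 → |·| = √(1²+2²) = √5 ≈ 2.2361, ∠ = arctan(2/1) ≈ 63.43°
quadratic: (j2)² + 2.76·j2 + 4 = 0 + j5.52 → |·| ≈ 5.52, ∠ ≈ 90.00°
|L| = 40 · 2.2361 / 5.52 ≈ 16.204
Gain = 20 log₁₀(16.204) ≈ 24.19 dB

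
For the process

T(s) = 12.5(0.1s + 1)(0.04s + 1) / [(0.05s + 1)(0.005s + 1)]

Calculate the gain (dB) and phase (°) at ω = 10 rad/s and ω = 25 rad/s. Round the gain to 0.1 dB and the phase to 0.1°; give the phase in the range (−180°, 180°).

ω = 10: 24.6 dB, 37.4°; ω = 25: 29.4 dB, 54.7°

At ω = 10 rad/s:
zero (1 + j10·0.1) = 1 + j1 → |·| ≈ 1.4142, ∠ ≈ 45.00°
zero (1 + j10·0.04) = 1 + j0.4 → |·| ≈ 1.077, ∠ ≈ 21.80°
pole (1 + j10·0.05) = 1 + j0.5 → |·| ≈ 1.118, ∠ ≈ 26.57°
pole (1 + j10·0.005) = 1 + j0.05 → |·| ≈ 1.0012, ∠ ≈ 2.86°
|T| = 12.5 · 1.4142 · 1.077 / (1.118 · 1.0012) ≈ 17.009
Gain = 20 log₁₀(17.009) ≈ 24.61 dB
∠T = (45.00° + 21.80°) − (26.57° + 2.86°) = 37.37°

At ω = 25 rad/s:
zero (1 + j25·0.1) = 1 + j2.5 → |·| ≈ 2.6926, ∠ ≈ 68.20°
zero (1 + j25·0.04) = 1 + j1 → |·| ≈ 1.4142, ∠ ≈ 45.00°
pole (1 + j25·0.05) = 1 + j1.25 → |·| ≈ 1.6008, ∠ ≈ 51.34°
pole (1 + j25·0.005) = 1 + j0.125 → |·| ≈ 1.0078, ∠ ≈ 7.13°
|T| = 12.5 · 2.6926 · 1.4142 / (1.6008 · 1.0078) ≈ 29.504
Gain = 20 log₁₀(29.504) ≈ 29.40 dB
∠T = (68.20° + 45.00°) − (51.34° + 7.13°) = 54.73°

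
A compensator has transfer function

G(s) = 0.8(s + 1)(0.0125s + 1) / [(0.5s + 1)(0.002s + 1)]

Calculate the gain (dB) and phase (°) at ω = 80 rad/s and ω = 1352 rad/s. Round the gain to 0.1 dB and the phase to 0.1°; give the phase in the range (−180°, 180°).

At ω = 80 rad/s:
zero (1 + j80·1) = 1 + j80 → |·| ≈ 80.006, ∠ ≈ 89.28°
zero (1 + j80·0.0125) = 1 + j1 → |·| ≈ 1.4142, ∠ ≈ 45.00°
pole (1 + j80·0.5) = 1 + j40 → |·| ≈ 40.012, ∠ ≈ 88.57°
pole (1 + j80·0.002) = 1 + j0.16 → |·| ≈ 1.0127, ∠ ≈ 9.09°
|G| = 0.8 · 80.006 · 1.4142 / (40.012 · 1.0127) ≈ 2.2338
Gain = 20 log₁₀(2.2338) ≈ 6.98 dB
∠G = (89.28° + 45.00°) − (88.57° + 9.09°) = 36.62°

At ω = 1352 rad/s:
zero (1 + j1352·1) = 1 + j1352 → |·| ≈ 1352, ∠ ≈ 89.96°
zero (1 + j1352·0.0125) = 1 + j16.9 → |·| ≈ 16.93, ∠ ≈ 86.61°
pole (1 + j1352·0.5) = 1 + j676 → |·| ≈ 676, ∠ ≈ 89.92°
pole (1 + j1352·0.002) = 1 + j2.704 → |·| ≈ 2.883, ∠ ≈ 69.70°
|G| = 0.8 · 1352 · 16.93 / (676 · 2.883) ≈ 9.3958
Gain = 20 log₁₀(9.3958) ≈ 19.46 dB
∠G = (89.96° + 86.61°) − (89.92° + 69.70°) = 16.95°

ω = 80: 7.0 dB, 36.6°; ω = 1352: 19.5 dB, 17.0°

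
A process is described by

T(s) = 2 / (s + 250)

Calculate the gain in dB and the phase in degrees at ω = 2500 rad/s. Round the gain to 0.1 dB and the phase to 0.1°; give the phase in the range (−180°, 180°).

Substitute s = j2500:
Numerator: 2 = 2 + j0
Denominator: (j2500) + 250 = 250 + j2500
|N| = √(2² + 0²) ≈ 2, ∠N ≈ 0.00°
|D| = √(250² + 2500²) ≈ 2512.5, ∠D ≈ 84.29°
|T| = 2 / 2512.5 ≈ 0.00079602
Gain = 20 log₁₀(0.00079602) ≈ -61.98 dB
∠T = 0.00° − 84.29° = -84.29°

-62.0 dB, -84.3°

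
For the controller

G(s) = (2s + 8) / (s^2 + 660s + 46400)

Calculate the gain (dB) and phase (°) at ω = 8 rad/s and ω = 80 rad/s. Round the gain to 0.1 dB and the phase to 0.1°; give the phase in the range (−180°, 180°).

ω = 8: -68.3 dB, 56.9°; ω = 80: -52.3 dB, 34.3°

Substitute s = j8:
Numerator: 2(j8) + 8 = 8 + j16
Denominator: (j8)^2 + 660(j8) + 46400 = 46336 + j5280
|N| = √(8² + 16²) ≈ 17.889, ∠N ≈ 63.43°
|D| = √(46336² + 5280²) ≈ 46636, ∠D ≈ 6.50°
|G| = 17.889 / 46636 ≈ 0.00038359
Gain = 20 log₁₀(0.00038359) ≈ -68.32 dB
∠G = 63.43° − 6.50° = 56.93°

Substitute s = j80:
Numerator: 2(j80) + 8 = 8 + j160
Denominator: (j80)^2 + 660(j80) + 46400 = 40000 + j52800
|N| = √(8² + 160²) ≈ 160.2, ∠N ≈ 87.14°
|D| = √(40000² + 52800²) ≈ 66241, ∠D ≈ 52.85°
|G| = 160.2 / 66241 ≈ 0.0024184
Gain = 20 log₁₀(0.0024184) ≈ -52.33 dB
∠G = 87.14° − 52.85° = 34.29°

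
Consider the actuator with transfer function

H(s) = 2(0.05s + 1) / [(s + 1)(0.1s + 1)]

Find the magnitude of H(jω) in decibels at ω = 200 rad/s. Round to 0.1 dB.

-46.0 dB

At ω = 200 rad/s:
zero (1 + j200·0.05) = 1 + j10 → |·| ≈ 10.05, ∠ ≈ 84.29°
pole (1 + j200·1) = 1 + j200 → |·| ≈ 200, ∠ ≈ 89.71°
pole (1 + j200·0.1) = 1 + j20 → |·| ≈ 20.025, ∠ ≈ 87.14°
|H| = 2 · 10.05 / (200 · 20.025) ≈ 0.0050187
Gain = 20 log₁₀(0.0050187) ≈ -45.99 dB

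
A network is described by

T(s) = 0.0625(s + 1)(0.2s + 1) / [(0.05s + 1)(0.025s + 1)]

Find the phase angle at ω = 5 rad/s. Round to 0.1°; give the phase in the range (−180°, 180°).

102.5°

At ω = 5 rad/s:
zero (1 + j5·1) = 1 + j5 → |·| ≈ 5.099, ∠ ≈ 78.69°
zero (1 + j5·0.2) = 1 + j1 → |·| ≈ 1.4142, ∠ ≈ 45.00°
pole (1 + j5·0.05) = 1 + j0.25 → |·| ≈ 1.0308, ∠ ≈ 14.04°
pole (1 + j5·0.025) = 1 + j0.125 → |·| ≈ 1.0078, ∠ ≈ 7.13°
∠T = (78.69° + 45.00°) − (14.04° + 7.13°) = 102.52°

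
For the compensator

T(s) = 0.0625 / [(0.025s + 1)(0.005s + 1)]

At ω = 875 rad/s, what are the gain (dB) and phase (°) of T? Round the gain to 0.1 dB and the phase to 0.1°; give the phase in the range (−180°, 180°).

At ω = 875 rad/s:
pole (1 + j875·0.025) = 1 + j21.875 → |·| ≈ 21.898, ∠ ≈ 87.38°
pole (1 + j875·0.005) = 1 + j4.375 → |·| ≈ 4.4878, ∠ ≈ 77.12°
|T| = 0.0625 · 1 / (21.898 · 4.4878) ≈ 0.00063598
Gain = 20 log₁₀(0.00063598) ≈ -63.93 dB
∠T = (0°) − (87.38° + 77.12°) = -164.50°

-63.9 dB, -164.5°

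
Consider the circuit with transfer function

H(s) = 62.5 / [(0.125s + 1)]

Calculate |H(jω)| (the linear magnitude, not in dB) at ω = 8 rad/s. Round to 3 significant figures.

At ω = 8 rad/s:
pole (1 + j8·0.125) = 1 + j1 → |·| ≈ 1.4142, ∠ ≈ 45.00°
|H| = 62.5 · 1 / (1.4142) ≈ 44.195

44.2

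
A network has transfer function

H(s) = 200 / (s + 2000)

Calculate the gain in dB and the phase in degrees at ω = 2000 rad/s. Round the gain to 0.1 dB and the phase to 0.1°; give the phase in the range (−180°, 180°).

At s = jω = j2000:
pole (s+2000): 2000 + j2000 → |·| = √(2000²+2000²) = √8000000 ≈ 2828.4, ∠ = arctan(2000/2000) ≈ 45.00°
|H| = 200 / 2828.4 ≈ 0.070711
Gain = 20 log₁₀(0.070711) ≈ -23.01 dB
∠H = 0.00° − 45.00° = -45.00°

-23.0 dB, -45.0°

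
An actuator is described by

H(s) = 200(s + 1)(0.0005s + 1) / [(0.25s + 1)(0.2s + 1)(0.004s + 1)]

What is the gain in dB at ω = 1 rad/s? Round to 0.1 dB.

At ω = 1 rad/s:
zero (1 + j1·1) = 1 + j1 → |·| ≈ 1.4142, ∠ ≈ 45.00°
zero (1 + j1·0.0005) = 1 + j0.0005 → |·| ≈ 1, ∠ ≈ 0.03°
pole (1 + j1·0.25) = 1 + j0.25 → |·| ≈ 1.0308, ∠ ≈ 14.04°
pole (1 + j1·0.2) = 1 + j0.2 → |·| ≈ 1.0198, ∠ ≈ 11.31°
pole (1 + j1·0.004) = 1 + j0.004 → |·| ≈ 1, ∠ ≈ 0.23°
|H| = 200 · 1.4142 · 1 / (1.0308 · 1.0198 · 1) ≈ 269.06
Gain = 20 log₁₀(269.06) ≈ 48.60 dB

48.6 dB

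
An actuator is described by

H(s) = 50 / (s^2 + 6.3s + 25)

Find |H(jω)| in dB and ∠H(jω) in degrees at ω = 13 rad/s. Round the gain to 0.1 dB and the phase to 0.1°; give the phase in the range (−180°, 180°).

At s = jω = j13:
quadratic: (j13)² + 6.3·j13 + 25 = -144 + j81.9 → |·| ≈ 165.66, ∠ ≈ 150.37°
|H| = 50 / 165.66 ≈ 0.30182
Gain = 20 log₁₀(0.30182) ≈ -10.41 dB
∠H = 0.00° − 150.37° = -150.37°

-10.4 dB, -150.4°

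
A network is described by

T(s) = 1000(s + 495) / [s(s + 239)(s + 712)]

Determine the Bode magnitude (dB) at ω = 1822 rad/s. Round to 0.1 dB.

At s = jω = j1822:
zero (s+495): 495 + j1822 → |·| = √(495²+1822²) = √3564709 ≈ 1888, ∠ = arctan(1822/495) ≈ 74.80°
pole (s+239): 239 + j1822 → |·| = √(239²+1822²) = √3376805 ≈ 1837.6, ∠ = arctan(1822/239) ≈ 82.53°
pole (s+712): 712 + j1822 → |·| = √(712²+1822²) = √3826628 ≈ 1956.2, ∠ = arctan(1822/712) ≈ 68.66°
pole at origin: |s| = 1822, ∠ = 90.00° (in denominator)
|T| = 1000 · 1888 / 6.5496e+09 ≈ 0.00028826
Gain = 20 log₁₀(0.00028826) ≈ -70.80 dB

-70.8 dB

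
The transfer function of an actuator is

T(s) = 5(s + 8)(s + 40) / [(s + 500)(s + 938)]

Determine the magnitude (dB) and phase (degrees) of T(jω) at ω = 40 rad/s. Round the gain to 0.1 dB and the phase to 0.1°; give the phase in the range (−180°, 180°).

At s = jω = j40:
zero (s+8): 8 + j40 → |·| = √(8²+40²) = √1664 ≈ 40.792, ∠ = arctan(40/8) ≈ 78.69°
zero (s+40): 40 + j40 → |·| = √(40²+40²) = √3200 ≈ 56.569, ∠ = arctan(40/40) ≈ 45.00°
pole (s+500): 500 + j40 → |·| = √(500²+40²) = √251600 ≈ 501.6, ∠ = arctan(40/500) ≈ 4.57°
pole (s+938): 938 + j40 → |·| = √(938²+40²) = √881444 ≈ 938.85, ∠ = arctan(40/938) ≈ 2.44°
|T| = 5 · 2307.6 / 4.7093e+05 ≈ 0.0245
Gain = 20 log₁₀(0.0245) ≈ -32.22 dB
∠T = 123.69° − 7.01° = 116.68°

-32.2 dB, 116.7°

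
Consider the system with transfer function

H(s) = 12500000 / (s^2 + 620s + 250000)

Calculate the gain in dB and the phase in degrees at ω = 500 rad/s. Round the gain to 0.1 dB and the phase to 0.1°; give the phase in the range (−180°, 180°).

At s = jω = j500:
quadratic: (j500)² + 620·j500 + 250000 = 0 + j310000 → |·| ≈ 3.1e+05, ∠ ≈ 90.00°
|H| = 12500000 / 3.1e+05 ≈ 40.323
Gain = 20 log₁₀(40.323) ≈ 32.11 dB
∠H = 0.00° − 90.00° = -90.00°

32.1 dB, -90.0°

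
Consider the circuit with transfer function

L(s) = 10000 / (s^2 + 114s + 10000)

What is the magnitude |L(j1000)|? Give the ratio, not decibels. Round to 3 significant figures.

0.0100

At s = jω = j1000:
quadratic: (j1000)² + 114·j1000 + 10000 = -990000 + j114000 → |·| ≈ 9.9654e+05, ∠ ≈ 173.43°
|L| = 10000 / 9.9654e+05 ≈ 0.010035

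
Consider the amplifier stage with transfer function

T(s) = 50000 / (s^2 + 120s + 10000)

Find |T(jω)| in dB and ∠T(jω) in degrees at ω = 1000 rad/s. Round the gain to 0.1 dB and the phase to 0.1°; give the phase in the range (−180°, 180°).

-26.0 dB, -173.1°

At s = jω = j1000:
quadratic: (j1000)² + 120·j1000 + 10000 = -990000 + j120000 → |·| ≈ 9.9725e+05, ∠ ≈ 173.09°
|T| = 50000 / 9.9725e+05 ≈ 0.050138
Gain = 20 log₁₀(0.050138) ≈ -26.00 dB
∠T = 0.00° − 173.09° = -173.09°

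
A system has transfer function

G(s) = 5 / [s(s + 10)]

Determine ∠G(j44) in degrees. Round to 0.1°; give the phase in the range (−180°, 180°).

-167.2°

At s = jω = j44:
pole (s+10): 10 + j44 → |·| = √(10²+44²) = √2036 ≈ 45.122, ∠ = arctan(44/10) ≈ 77.20°
pole at origin: |s| = 44, ∠ = 90.00° (in denominator)
∠G = 0.00° − 167.20° = -167.20°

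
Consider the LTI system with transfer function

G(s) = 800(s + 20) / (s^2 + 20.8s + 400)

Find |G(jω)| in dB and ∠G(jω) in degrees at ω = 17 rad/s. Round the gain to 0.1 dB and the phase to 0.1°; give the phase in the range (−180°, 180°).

35.1 dB, -32.2°

At s = jω = j17:
zero (s+20): 20 + j17 → |·| = √(20²+17²) = √689 ≈ 26.249, ∠ = arctan(17/20) ≈ 40.36°
quadratic: (j17)² + 20.8·j17 + 400 = 111 + j353.6 → |·| ≈ 370.61, ∠ ≈ 72.57°
|G| = 800 · 26.249 / 370.61 ≈ 56.661
Gain = 20 log₁₀(56.661) ≈ 35.07 dB
∠G = 40.36° − 72.57° = -32.21°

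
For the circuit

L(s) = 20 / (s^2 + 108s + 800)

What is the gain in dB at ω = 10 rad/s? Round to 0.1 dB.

-36.2 dB

Substitute s = j10:
Numerator: 20 = 20 + j0
Denominator: (j10)^2 + 108(j10) + 800 = 700 + j1080
|N| = √(20² + 0²) ≈ 20, ∠N ≈ 0.00°
|D| = √(700² + 1080²) ≈ 1287, ∠D ≈ 57.05°
|L| = 20 / 1287 ≈ 0.01554
Gain = 20 log₁₀(0.01554) ≈ -36.17 dB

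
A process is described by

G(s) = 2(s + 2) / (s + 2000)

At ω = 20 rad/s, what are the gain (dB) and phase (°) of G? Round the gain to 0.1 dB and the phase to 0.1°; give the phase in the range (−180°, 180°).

At s = jω = j20:
zero (s+2): 2 + j20 → |·| = √(2²+20²) = √404 ≈ 20.1, ∠ = arctan(20/2) ≈ 84.29°
pole (s+2000): 2000 + j20 → |·| = √(2000²+20²) = √4000400 ≈ 2000.1, ∠ = arctan(20/2000) ≈ 0.57°
|G| = 2 · 20.1 / 2000.1 ≈ 0.020099
Gain = 20 log₁₀(0.020099) ≈ -33.94 dB
∠G = 84.29° − 0.57° = 83.72°

-33.9 dB, 83.7°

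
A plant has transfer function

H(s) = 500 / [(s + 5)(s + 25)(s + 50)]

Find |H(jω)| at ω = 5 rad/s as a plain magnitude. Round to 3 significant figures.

0.0552

At s = jω = j5:
pole (s+5): 5 + j5 → |·| = √(5²+5²) = √50 ≈ 7.0711, ∠ = arctan(5/5) ≈ 45.00°
pole (s+25): 25 + j5 → |·| = √(25²+5²) = √650 ≈ 25.495, ∠ = arctan(5/25) ≈ 11.31°
pole (s+50): 50 + j5 → |·| = √(50²+5²) = √2525 ≈ 50.249, ∠ = arctan(5/50) ≈ 5.71°
|H| = 500 / 9058.8 ≈ 0.055195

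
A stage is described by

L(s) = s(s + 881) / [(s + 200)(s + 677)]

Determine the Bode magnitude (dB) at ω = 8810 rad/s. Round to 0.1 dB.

0.0 dB

At s = jω = j8810:
zero (s+881): 881 + j8810 → |·| = √(881²+8810²) = √78392261 ≈ 8853.9, ∠ = arctan(8810/881) ≈ 84.29°
zero at origin: s = j8810 → |·| = 8810, ∠ = 90.00°
pole (s+200): 200 + j8810 → |·| = √(200²+8810²) = √77656100 ≈ 8812.3, ∠ = arctan(8810/200) ≈ 88.70°
pole (s+677): 677 + j8810 → |·| = √(677²+8810²) = √78074429 ≈ 8836, ∠ = arctan(8810/677) ≈ 85.61°
|L| = 1 · 7.8003e+07 / 7.7865e+07 ≈ 1.0018
Gain = 20 log₁₀(1.0018) ≈ 0.02 dB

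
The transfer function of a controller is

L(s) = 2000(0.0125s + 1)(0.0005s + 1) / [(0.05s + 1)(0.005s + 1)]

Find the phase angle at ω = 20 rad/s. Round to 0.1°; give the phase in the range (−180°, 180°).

At ω = 20 rad/s:
zero (1 + j20·0.0125) = 1 + j0.25 → |·| ≈ 1.0308, ∠ ≈ 14.04°
zero (1 + j20·0.0005) = 1 + j0.01 → |·| ≈ 1, ∠ ≈ 0.57°
pole (1 + j20·0.05) = 1 + j1 → |·| ≈ 1.4142, ∠ ≈ 45.00°
pole (1 + j20·0.005) = 1 + j0.1 → |·| ≈ 1.005, ∠ ≈ 5.71°
∠L = (14.04° + 0.57°) − (45.00° + 5.71°) = -36.10°

-36.1°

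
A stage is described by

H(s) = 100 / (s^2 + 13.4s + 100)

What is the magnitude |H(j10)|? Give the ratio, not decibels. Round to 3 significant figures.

0.746

At s = jω = j10:
quadratic: (j10)² + 13.4·j10 + 100 = 0 + j134 → |·| ≈ 134, ∠ ≈ 90.00°
|H| = 100 / 134 ≈ 0.74627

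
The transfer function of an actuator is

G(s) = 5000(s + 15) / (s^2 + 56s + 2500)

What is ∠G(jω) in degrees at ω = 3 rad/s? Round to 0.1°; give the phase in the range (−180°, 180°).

At s = jω = j3:
zero (s+15): 15 + j3 → |·| = √(15²+3²) = √234 ≈ 15.297, ∠ = arctan(3/15) ≈ 11.31°
quadratic: (j3)² + 56·j3 + 2500 = 2491 + j168 → |·| ≈ 2496.7, ∠ ≈ 3.86°
∠G = 11.31° − 3.86° = 7.45°

7.5°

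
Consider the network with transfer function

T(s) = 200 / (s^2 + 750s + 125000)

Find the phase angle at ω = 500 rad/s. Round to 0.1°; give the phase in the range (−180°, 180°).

-108.4°

Substitute s = j500:
Numerator: 200 = 200 + j0
Denominator: (j500)^2 + 750(j500) + 125000 = -125000 + j375000
|N| = √(200² + 0²) ≈ 200, ∠N ≈ 0.00°
|D| = √(125000² + 375000²) ≈ 3.9528e+05, ∠D ≈ 108.43°
∠T = 0.00° − 108.43° = -108.43°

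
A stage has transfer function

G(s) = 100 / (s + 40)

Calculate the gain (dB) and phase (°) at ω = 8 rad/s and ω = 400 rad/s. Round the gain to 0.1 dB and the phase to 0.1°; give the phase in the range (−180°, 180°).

ω = 8: 7.8 dB, -11.3°; ω = 400: -12.1 dB, -84.3°

At s = jω = j8:
pole (s+40): 40 + j8 → |·| = √(40²+8²) = √1664 ≈ 40.792, ∠ = arctan(8/40) ≈ 11.31°
|G| = 100 / 40.792 ≈ 2.4515
Gain = 20 log₁₀(2.4515) ≈ 7.79 dB
∠G = 0.00° − 11.31° = -11.31°

At s = jω = j400:
pole (s+40): 40 + j400 → |·| = √(40²+400²) = √161600 ≈ 402, ∠ = arctan(400/40) ≈ 84.29°
|G| = 100 / 402 ≈ 0.24876
Gain = 20 log₁₀(0.24876) ≈ -12.08 dB
∠G = 0.00° − 84.29° = -84.29°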